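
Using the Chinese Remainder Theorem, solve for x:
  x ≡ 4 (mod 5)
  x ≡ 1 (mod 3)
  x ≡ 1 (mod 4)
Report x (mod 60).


Moduli 5, 3, 4 are pairwise coprime; by CRT there is a unique solution modulo M = 5 · 3 · 4 = 60.
Solve pairwise, accumulating the modulus:
  Start with x ≡ 4 (mod 5).
  Combine with x ≡ 1 (mod 3): since gcd(5, 3) = 1, we get a unique residue mod 15.
    Write x = 4 + 5·t and substitute into x ≡ 1 (mod 3): 5·t ≡ 1 − 4 = -3 (mod 3).
    Reduce coefficients mod 3: 2·t ≡ 0 (mod 3).
    The inverse of 2 mod 3 is 2 (since 2·2 = 4 = 1·3 + 1), so t ≡ 2·0 = 0 ≡ 0 (mod 3).
    Then x = 4 + 5·0 = 4, valid modulo lcm(5, 3) = 15: x ≡ 4 (mod 15).
  Combine with x ≡ 1 (mod 4): since gcd(15, 4) = 1, we get a unique residue mod 60.
    Write x = 4 + 15·t and substitute into x ≡ 1 (mod 4): 15·t ≡ 1 − 4 = -3 (mod 4).
    Reduce coefficients mod 4: 3·t ≡ 1 (mod 4).
    The inverse of 3 mod 4 is 3 (since 3·3 = 9 = 2·4 + 1), so t ≡ 3·1 = 3 ≡ 3 (mod 4).
    Then x = 4 + 15·3 = 49, valid modulo lcm(15, 4) = 60: x ≡ 49 (mod 60).
Verify: 49 mod 5 = 4 ✓, 49 mod 3 = 1 ✓, 49 mod 4 = 1 ✓.

x ≡ 49 (mod 60).


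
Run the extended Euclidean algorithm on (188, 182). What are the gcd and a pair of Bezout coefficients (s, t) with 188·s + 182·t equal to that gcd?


Euclidean algorithm on (188, 182) — divide until remainder is 0:
  188 = 1 · 182 + 6
  182 = 30 · 6 + 2
  6 = 3 · 2 + 0
gcd(188, 182) = 2.
Track Bezout coefficients alongside the remainders: start with r₀ = 188 = a·1 + b·0 (s = 1, t = 0) and r₁ = 182 = a·0 + b·1 (s = 0, t = 1); each new remainder r_{k+1} = r_{k-1} − q_k·r_k inherits s_{k+1} = s_{k-1} − q_k·s_k, t_{k+1} = t_{k-1} − q_k·t_k, so r_k = a·s_k + b·t_k at every step:
  q = 1: r = 6, s = 1 − 1·0 = 1, t = 0 − 1·1 = -1  (check: 188·1 + 182·(-1) = 6)
  q = 30: r = 2, s = 0 − 30·1 = -30, t = 1 − 30·(-1) = 31  (check: 188·(-30) + 182·31 = 2)
The row with r = 2 (the gcd) gives the Bezout coefficients s = -30, t = 31.
Result: 188 · (-30) + 182 · (31) = 2.

gcd(188, 182) = 2; s = -30, t = 31 (check: 188·(-30) + 182·31 = 2).


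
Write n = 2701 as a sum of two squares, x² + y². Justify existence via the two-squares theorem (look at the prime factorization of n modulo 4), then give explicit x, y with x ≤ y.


Step 1: Factor n = 2701 = 37 · 73.
Step 2: Check the mod-4 condition on each prime factor: 37 ≡ 1 (mod 4), exponent 1; 73 ≡ 1 (mod 4), exponent 1.
All primes ≡ 3 (mod 4) appear to even exponent (or don't appear), so by the two-squares theorem n IS expressible as a sum of two squares.
Step 3: Build a representation. Here n = 37 · 73 is a product of primes ≡ 1 (mod 4). Each prime p ≡ 1 (mod 4) is itself a sum of two squares; find a² by testing p − a² for a perfect square:
  37: 37 − 1² = 36 = 6² ⇒ 37 = 1² + 6².
  73: 73 − 1² = 72, 73 − 2² = 69, 73 − 3² = 64 = 8² ⇒ 73 = 3² + 8².
  Combine using the Brahmagupta–Fibonacci identity (a² + b²)(c² + d²) = (ac − bd)² + (ad + bc)² = (ac + bd)² + (ad − bc)²:
  37 · 73 = 2701: from (1² + 6²)(3² + 8²), take (1·3 − 6·8, 1·8 + 6·3) = (3 − 48, 8 + 18) = (-45, 26); dropping signs (only squares matter) gives (45, 26); check 45² + 26² = 2025 + 676 = 2701 ✓.
Step 4: Order so x ≤ y and verify: 26² + 45² = 676 + 2025 = 2701 = n. ✓

n = 2701 = 26² + 45² (one valid representation with x ≤ y).


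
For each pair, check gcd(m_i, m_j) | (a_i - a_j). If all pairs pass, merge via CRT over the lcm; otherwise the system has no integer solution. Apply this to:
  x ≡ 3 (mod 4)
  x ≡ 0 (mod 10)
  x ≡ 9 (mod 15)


Moduli 4, 10, 15 are not pairwise coprime, so CRT works modulo lcm(m_i) when all pairwise compatibility conditions hold.
Pairwise compatibility: gcd(m_i, m_j) must divide a_i - a_j for every pair.
Merge one congruence at a time:
  Start: x ≡ 3 (mod 4).
  Combine with x ≡ 0 (mod 10): gcd(4, 10) = 2, and 0 - 3 = -3 is NOT divisible by 2.
    ⇒ system is inconsistent (no integer solution).

No solution (the system is inconsistent).


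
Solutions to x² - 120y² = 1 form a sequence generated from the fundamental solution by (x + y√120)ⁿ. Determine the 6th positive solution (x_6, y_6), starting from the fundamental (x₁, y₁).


Step 1: Find the fundamental solution (x₁, y₁) of x² - 120y² = 1.
  Expand √120 as a continued fraction. a₀ = ⌊√120⌋ = 10; iterate m_{k+1} = d_k·a_k − m_k, d_{k+1} = (120 − m_{k+1}²)/d_k, a_{k+1} = ⌊(a₀ + m_{k+1})/d_{k+1}⌋ (starting m₀ = 0, d₀ = 1), with convergents p_k = a_k·p_{k-1} + p_{k-2}, q_k = a_k·q_{k-1} + q_{k-2} (p₋₁ = 1, q₋₁ = 0):
  k = 0: a₀ = 10; p₀/q₀ = 10/1; p₀² − 120·q₀² = 100 − 120 = -20.
  k = 1: m = 10, d = 20, a = ⌊(10 + 10)/20⌋ = 1; p/q = (1·10 + 1)/(1·1 + 0) = 11/1; p² − 120·q² = 121 − 120 = 1.
  The first convergent with p² − 120·q² = 1 gives the fundamental solution (x₁, y₁) = (11, 1).
Step 2: Apply the recurrence (x_{n+1}, y_{n+1}) = (x₁x_n + 120y₁y_n, x₁y_n + y₁x_n) repeatedly.
  From (x_1, y_1) = (11, 1): x_2 = 11·11 + 120·1·1 = 241; y_2 = 11·1 + 1·11 = 22.
  From (x_2, y_2) = (241, 22): x_3 = 11·241 + 120·1·22 = 5291; y_3 = 11·22 + 1·241 = 483.
  From (x_3, y_3) = (5291, 483): x_4 = 11·5291 + 120·1·483 = 116161; y_4 = 11·483 + 1·5291 = 10604.
  From (x_4, y_4) = (116161, 10604): x_5 = 11·116161 + 120·1·10604 = 2550251; y_5 = 11·10604 + 1·116161 = 232805.
  From (x_5, y_5) = (2550251, 232805): x_6 = 11·2550251 + 120·1·232805 = 55989361; y_6 = 11·232805 + 1·2550251 = 5111106.
Step 3: Verify x_6² - 120·y_6² = 3134808545188321 - 3134808545188320 = 1 (should be 1). ✓

(x_1, y_1) = (11, 1); (x_6, y_6) = (55989361, 5111106).


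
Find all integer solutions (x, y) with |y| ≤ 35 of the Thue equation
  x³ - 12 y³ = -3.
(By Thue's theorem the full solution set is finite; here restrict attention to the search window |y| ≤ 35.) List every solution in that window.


The equation is x³ - 12y³ = -3. For fixed y, x³ = 12·y³ − 3, so a solution requires the RHS to be a perfect cube.
Strategy: iterate y from -35 to 35, compute RHS = 12·y³ − 3, and check whether it is a (positive or negative) perfect cube.
Check small values of y:
  y = 0: RHS = -3 is not a perfect cube.
  y = 1: RHS = 9 is not a perfect cube.
  y = -1: RHS = -15 is not a perfect cube.
  y = 2: RHS = 93 is not a perfect cube.
  y = -2: RHS = -99 is not a perfect cube.
  y = 3: RHS = 321 is not a perfect cube.
  y = -3: RHS = -327 is not a perfect cube.
Continuing the search up to |y| = 35 finds no solutions either.
No (x, y) in the scanned range satisfies the equation.

No integer solutions with |y| ≤ 35.


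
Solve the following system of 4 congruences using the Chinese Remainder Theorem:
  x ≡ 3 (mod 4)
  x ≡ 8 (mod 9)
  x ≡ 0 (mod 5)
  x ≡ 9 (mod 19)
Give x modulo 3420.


Product of moduli M = 4 · 9 · 5 · 19 = 3420.
Merge one congruence at a time:
  Start: x ≡ 3 (mod 4).
  Combine with x ≡ 8 (mod 9); new modulus lcm = 36.
    Write x = 3 + 4·t and substitute into x ≡ 8 (mod 9): 4·t ≡ 8 − 3 = 5 (mod 9).
    The inverse of 4 mod 9 is 7 (since 4·7 = 28 = 3·9 + 1), so t ≡ 7·5 = 35 ≡ 8 (mod 9).
    Then x = 3 + 4·8 = 35, valid modulo lcm(4, 9) = 36: x ≡ 35 (mod 36).
  Combine with x ≡ 0 (mod 5); new modulus lcm = 180.
    Write x = 35 + 36·t and substitute into x ≡ 0 (mod 5): 36·t ≡ 0 − 35 = -35 (mod 5).
    Reduce coefficients mod 5: 1·t ≡ 0 (mod 5).
    So t ≡ 0 (mod 5).
    Then x = 35 + 36·0 = 35, valid modulo lcm(36, 5) = 180: x ≡ 35 (mod 180).
  Combine with x ≡ 9 (mod 19); new modulus lcm = 3420.
    Write x = 35 + 180·t and substitute into x ≡ 9 (mod 19): 180·t ≡ 9 − 35 = -26 (mod 19).
    Reduce coefficients mod 19: 9·t ≡ 12 (mod 19).
    The inverse of 9 mod 19 is 17 (since 9·17 = 153 = 8·19 + 1), so t ≡ 17·12 = 204 ≡ 14 (mod 19).
    Then x = 35 + 180·14 = 2555, valid modulo lcm(180, 19) = 3420: x ≡ 2555 (mod 3420).
Verify against each original: 2555 mod 4 = 3, 2555 mod 9 = 8, 2555 mod 5 = 0, 2555 mod 19 = 9.

x ≡ 2555 (mod 3420).


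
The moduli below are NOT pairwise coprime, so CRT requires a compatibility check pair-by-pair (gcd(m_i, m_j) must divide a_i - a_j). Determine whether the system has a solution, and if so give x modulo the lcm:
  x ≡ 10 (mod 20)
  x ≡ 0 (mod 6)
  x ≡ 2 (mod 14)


Moduli 20, 6, 14 are not pairwise coprime, so CRT works modulo lcm(m_i) when all pairwise compatibility conditions hold.
Pairwise compatibility: gcd(m_i, m_j) must divide a_i - a_j for every pair.
Merge one congruence at a time:
  Start: x ≡ 10 (mod 20).
  Combine with x ≡ 0 (mod 6): gcd(20, 6) = 2; 0 - 10 = -10, which IS divisible by 2, so compatible.
    Write x = 10 + 20·t and substitute into x ≡ 0 (mod 6): 20·t ≡ 0 − 10 = -10 (mod 6).
    Divide the congruence (and modulus) by g = 2: 10·t ≡ -5 (mod 3).
    Reduce coefficients mod 3: 1·t ≡ 1 (mod 3).
    So t ≡ 1 (mod 3).
    Then x = 10 + 20·1 = 30, valid modulo lcm(20, 6) = 60: x ≡ 30 (mod 60).
  Combine with x ≡ 2 (mod 14): gcd(60, 14) = 2; 2 - 30 = -28, which IS divisible by 2, so compatible.
    Write x = 30 + 60·t and substitute into x ≡ 2 (mod 14): 60·t ≡ 2 − 30 = -28 (mod 14).
    Divide the congruence (and modulus) by g = 2: 30·t ≡ -14 (mod 7).
    Reduce coefficients mod 7: 2·t ≡ 0 (mod 7).
    The inverse of 2 mod 7 is 4 (since 2·4 = 8 = 1·7 + 1), so t ≡ 4·0 = 0 ≡ 0 (mod 7).
    Then x = 30 + 60·0 = 30, valid modulo lcm(60, 14) = 420: x ≡ 30 (mod 420).
Verify: 30 mod 20 = 10, 30 mod 6 = 0, 30 mod 14 = 2.

x ≡ 30 (mod 420).


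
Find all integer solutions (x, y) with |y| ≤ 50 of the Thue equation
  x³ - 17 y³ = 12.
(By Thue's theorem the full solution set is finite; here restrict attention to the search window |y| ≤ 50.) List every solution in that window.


The equation is x³ - 17y³ = 12. For fixed y, x³ = 17·y³ + 12, so a solution requires the RHS to be a perfect cube.
Strategy: iterate y from -50 to 50, compute RHS = 17·y³ + 12, and check whether it is a (positive or negative) perfect cube.
Check small values of y:
  y = 0: RHS = 12 is not a perfect cube.
  y = 1: RHS = 29 is not a perfect cube.
  y = -1: RHS = -5 is not a perfect cube.
  y = 2: RHS = 148 is not a perfect cube.
  y = -2: RHS = -124 is not a perfect cube.
  y = 3: RHS = 471 is not a perfect cube.
  y = -3: RHS = -447 is not a perfect cube.
Continuing the search up to |y| = 50 finds no solutions either.
No (x, y) in the scanned range satisfies the equation.

No integer solutions with |y| ≤ 50.


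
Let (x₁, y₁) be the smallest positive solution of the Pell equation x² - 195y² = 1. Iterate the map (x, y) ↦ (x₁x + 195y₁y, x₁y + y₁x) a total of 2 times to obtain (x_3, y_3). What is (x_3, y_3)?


Step 1: Find the fundamental solution (x₁, y₁) of x² - 195y² = 1.
  Expand √195 as a continued fraction. a₀ = ⌊√195⌋ = 13; iterate m_{k+1} = d_k·a_k − m_k, d_{k+1} = (195 − m_{k+1}²)/d_k, a_{k+1} = ⌊(a₀ + m_{k+1})/d_{k+1}⌋ (starting m₀ = 0, d₀ = 1), with convergents p_k = a_k·p_{k-1} + p_{k-2}, q_k = a_k·q_{k-1} + q_{k-2} (p₋₁ = 1, q₋₁ = 0):
  k = 0: a₀ = 13; p₀/q₀ = 13/1; p₀² − 195·q₀² = 169 − 195 = -26.
  k = 1: m = 13, d = 26, a = ⌊(13 + 13)/26⌋ = 1; p/q = (1·13 + 1)/(1·1 + 0) = 14/1; p² − 195·q² = 196 − 195 = 1.
  The first convergent with p² − 195·q² = 1 gives the fundamental solution (x₁, y₁) = (14, 1).
Step 2: Apply the recurrence (x_{n+1}, y_{n+1}) = (x₁x_n + 195y₁y_n, x₁y_n + y₁x_n) repeatedly.
  From (x_1, y_1) = (14, 1): x_2 = 14·14 + 195·1·1 = 391; y_2 = 14·1 + 1·14 = 28.
  From (x_2, y_2) = (391, 28): x_3 = 14·391 + 195·1·28 = 10934; y_3 = 14·28 + 1·391 = 783.
Step 3: Verify x_3² - 195·y_3² = 119552356 - 119552355 = 1 (should be 1). ✓

(x_1, y_1) = (14, 1); (x_3, y_3) = (10934, 783).


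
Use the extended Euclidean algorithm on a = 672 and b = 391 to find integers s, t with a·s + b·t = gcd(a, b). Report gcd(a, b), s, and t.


Euclidean algorithm on (672, 391) — divide until remainder is 0:
  672 = 1 · 391 + 281
  391 = 1 · 281 + 110
  281 = 2 · 110 + 61
  110 = 1 · 61 + 49
  61 = 1 · 49 + 12
  49 = 4 · 12 + 1
  12 = 12 · 1 + 0
gcd(672, 391) = 1.
Track Bezout coefficients alongside the remainders: start with r₀ = 672 = a·1 + b·0 (s = 1, t = 0) and r₁ = 391 = a·0 + b·1 (s = 0, t = 1); each new remainder r_{k+1} = r_{k-1} − q_k·r_k inherits s_{k+1} = s_{k-1} − q_k·s_k, t_{k+1} = t_{k-1} − q_k·t_k, so r_k = a·s_k + b·t_k at every step:
  q = 1: r = 281, s = 1 − 1·0 = 1, t = 0 − 1·1 = -1  (check: 672·1 + 391·(-1) = 281)
  q = 1: r = 110, s = 0 − 1·1 = -1, t = 1 − 1·(-1) = 2  (check: 672·(-1) + 391·2 = 110)
  q = 2: r = 61, s = 1 − 2·(-1) = 3, t = -1 − 2·2 = -5  (check: 672·3 + 391·(-5) = 61)
  q = 1: r = 49, s = -1 − 1·3 = -4, t = 2 − 1·(-5) = 7  (check: 672·(-4) + 391·7 = 49)
  q = 1: r = 12, s = 3 − 1·(-4) = 7, t = -5 − 1·7 = -12  (check: 672·7 + 391·(-12) = 12)
  q = 4: r = 1, s = -4 − 4·7 = -32, t = 7 − 4·(-12) = 55  (check: 672·(-32) + 391·55 = 1)
The row with r = 1 (the gcd) gives the Bezout coefficients s = -32, t = 55.
Result: 672 · (-32) + 391 · (55) = 1.

gcd(672, 391) = 1; s = -32, t = 55 (check: 672·(-32) + 391·55 = 1).


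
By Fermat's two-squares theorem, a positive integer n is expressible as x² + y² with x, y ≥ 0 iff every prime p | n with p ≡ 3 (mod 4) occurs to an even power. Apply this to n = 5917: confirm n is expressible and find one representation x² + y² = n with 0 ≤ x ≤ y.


Step 1: Factor n = 5917 = 61 · 97.
Step 2: Check the mod-4 condition on each prime factor: 61 ≡ 1 (mod 4), exponent 1; 97 ≡ 1 (mod 4), exponent 1.
All primes ≡ 3 (mod 4) appear to even exponent (or don't appear), so by the two-squares theorem n IS expressible as a sum of two squares.
Step 3: Build a representation. Here n = 61 · 97 is a product of primes ≡ 1 (mod 4). Each prime p ≡ 1 (mod 4) is itself a sum of two squares; find a² by testing p − a² for a perfect square:
  61: 61 − 1² = 60, 61 − 2² = 57, 61 − 3² = 52, 61 − 4² = 45, 61 − 5² = 36 = 6² ⇒ 61 = 5² + 6².
  97: 97 − 1² = 96, 97 − 2² = 93, 97 − 3² = 88, 97 − 4² = 81 = 9² ⇒ 97 = 4² + 9².
  Combine using the Brahmagupta–Fibonacci identity (a² + b²)(c² + d²) = (ac − bd)² + (ad + bc)² = (ac + bd)² + (ad − bc)²:
  61 · 97 = 5917: from (5² + 6²)(4² + 9²), take (5·4 − 6·9, 5·9 + 6·4) = (20 − 54, 45 + 24) = (-34, 69); dropping signs (only squares matter) gives (34, 69); check 34² + 69² = 1156 + 4761 = 5917 ✓.
Step 4: Order so x ≤ y and verify: 34² + 69² = 1156 + 4761 = 5917 = n. ✓

n = 5917 = 34² + 69² (one valid representation with x ≤ y).


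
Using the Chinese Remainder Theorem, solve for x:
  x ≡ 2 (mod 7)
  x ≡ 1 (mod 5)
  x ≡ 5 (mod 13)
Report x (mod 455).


Moduli 7, 5, 13 are pairwise coprime; by CRT there is a unique solution modulo M = 7 · 5 · 13 = 455.
Solve pairwise, accumulating the modulus:
  Start with x ≡ 2 (mod 7).
  Combine with x ≡ 1 (mod 5): since gcd(7, 5) = 1, we get a unique residue mod 35.
    Write x = 2 + 7·t and substitute into x ≡ 1 (mod 5): 7·t ≡ 1 − 2 = -1 (mod 5).
    Reduce coefficients mod 5: 2·t ≡ 4 (mod 5).
    The inverse of 2 mod 5 is 3 (since 2·3 = 6 = 1·5 + 1), so t ≡ 3·4 = 12 ≡ 2 (mod 5).
    Then x = 2 + 7·2 = 16, valid modulo lcm(7, 5) = 35: x ≡ 16 (mod 35).
  Combine with x ≡ 5 (mod 13): since gcd(35, 13) = 1, we get a unique residue mod 455.
    Write x = 16 + 35·t and substitute into x ≡ 5 (mod 13): 35·t ≡ 5 − 16 = -11 (mod 13).
    Reduce coefficients mod 13: 9·t ≡ 2 (mod 13).
    The inverse of 9 mod 13 is 3 (since 9·3 = 27 = 2·13 + 1), so t ≡ 3·2 = 6 ≡ 6 (mod 13).
    Then x = 16 + 35·6 = 226, valid modulo lcm(35, 13) = 455: x ≡ 226 (mod 455).
Verify: 226 mod 7 = 2 ✓, 226 mod 5 = 1 ✓, 226 mod 13 = 5 ✓.

x ≡ 226 (mod 455).


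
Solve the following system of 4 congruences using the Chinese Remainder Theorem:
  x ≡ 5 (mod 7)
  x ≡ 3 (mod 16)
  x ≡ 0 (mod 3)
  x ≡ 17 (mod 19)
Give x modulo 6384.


Product of moduli M = 7 · 16 · 3 · 19 = 6384.
Merge one congruence at a time:
  Start: x ≡ 5 (mod 7).
  Combine with x ≡ 3 (mod 16); new modulus lcm = 112.
    Write x = 5 + 7·t and substitute into x ≡ 3 (mod 16): 7·t ≡ 3 − 5 = -2 (mod 16).
    Reduce coefficients mod 16: 7·t ≡ 14 (mod 16).
    The inverse of 7 mod 16 is 7 (since 7·7 = 49 = 3·16 + 1), so t ≡ 7·14 = 98 ≡ 2 (mod 16).
    Then x = 5 + 7·2 = 19, valid modulo lcm(7, 16) = 112: x ≡ 19 (mod 112).
  Combine with x ≡ 0 (mod 3); new modulus lcm = 336.
    Write x = 19 + 112·t and substitute into x ≡ 0 (mod 3): 112·t ≡ 0 − 19 = -19 (mod 3).
    Reduce coefficients mod 3: 1·t ≡ 2 (mod 3).
    So t ≡ 2 (mod 3).
    Then x = 19 + 112·2 = 243, valid modulo lcm(112, 3) = 336: x ≡ 243 (mod 336).
  Combine with x ≡ 17 (mod 19); new modulus lcm = 6384.
    Write x = 243 + 336·t and substitute into x ≡ 17 (mod 19): 336·t ≡ 17 − 243 = -226 (mod 19).
    Reduce coefficients mod 19: 13·t ≡ 2 (mod 19).
    The inverse of 13 mod 19 is 3 (since 13·3 = 39 = 2·19 + 1), so t ≡ 3·2 = 6 ≡ 6 (mod 19).
    Then x = 243 + 336·6 = 2259, valid modulo lcm(336, 19) = 6384: x ≡ 2259 (mod 6384).
Verify against each original: 2259 mod 7 = 5, 2259 mod 16 = 3, 2259 mod 3 = 0, 2259 mod 19 = 17.

x ≡ 2259 (mod 6384).


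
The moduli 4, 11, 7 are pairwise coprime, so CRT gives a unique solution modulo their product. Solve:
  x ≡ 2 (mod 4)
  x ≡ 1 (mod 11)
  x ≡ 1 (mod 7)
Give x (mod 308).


Moduli 4, 11, 7 are pairwise coprime; by CRT there is a unique solution modulo M = 4 · 11 · 7 = 308.
Solve pairwise, accumulating the modulus:
  Start with x ≡ 2 (mod 4).
  Combine with x ≡ 1 (mod 11): since gcd(4, 11) = 1, we get a unique residue mod 44.
    Write x = 2 + 4·t and substitute into x ≡ 1 (mod 11): 4·t ≡ 1 − 2 = -1 (mod 11).
    Reduce coefficients mod 11: 4·t ≡ 10 (mod 11).
    The inverse of 4 mod 11 is 3 (since 4·3 = 12 = 1·11 + 1), so t ≡ 3·10 = 30 ≡ 8 (mod 11).
    Then x = 2 + 4·8 = 34, valid modulo lcm(4, 11) = 44: x ≡ 34 (mod 44).
  Combine with x ≡ 1 (mod 7): since gcd(44, 7) = 1, we get a unique residue mod 308.
    Write x = 34 + 44·t and substitute into x ≡ 1 (mod 7): 44·t ≡ 1 − 34 = -33 (mod 7).
    Reduce coefficients mod 7: 2·t ≡ 2 (mod 7).
    The inverse of 2 mod 7 is 4 (since 2·4 = 8 = 1·7 + 1), so t ≡ 4·2 = 8 ≡ 1 (mod 7).
    Then x = 34 + 44·1 = 78, valid modulo lcm(44, 7) = 308: x ≡ 78 (mod 308).
Verify: 78 mod 4 = 2 ✓, 78 mod 11 = 1 ✓, 78 mod 7 = 1 ✓.

x ≡ 78 (mod 308).


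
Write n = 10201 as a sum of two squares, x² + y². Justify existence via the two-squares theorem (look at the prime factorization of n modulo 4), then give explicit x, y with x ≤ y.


Step 1: Factor n = 10201 = 101^2.
Step 2: Check the mod-4 condition on each prime factor: 101 ≡ 1 (mod 4), exponent 2.
All primes ≡ 3 (mod 4) appear to even exponent (or don't appear), so by the two-squares theorem n IS expressible as a sum of two squares.
Step 3: Build a representation. Here n = 101 · 101 is a product of primes ≡ 1 (mod 4). Each prime p ≡ 1 (mod 4) is itself a sum of two squares; find a² by testing p − a² for a perfect square:
  101: 101 − 1² = 100 = 10² ⇒ 101 = 1² + 10².
  Combine using the Brahmagupta–Fibonacci identity (a² + b²)(c² + d²) = (ac − bd)² + (ad + bc)² = (ac + bd)² + (ad − bc)²:
  101 · 101 = 10201: from (1² + 10²)(1² + 10²), take (1·1 − 10·10, 1·10 + 10·1) = (1 − 100, 10 + 10) = (-99, 20); dropping signs (only squares matter) gives (99, 20); check 99² + 20² = 9801 + 400 = 10201 ✓.
Step 4: Order so x ≤ y and verify: 20² + 99² = 400 + 9801 = 10201 = n. ✓

n = 10201 = 20² + 99² (one valid representation with x ≤ y).


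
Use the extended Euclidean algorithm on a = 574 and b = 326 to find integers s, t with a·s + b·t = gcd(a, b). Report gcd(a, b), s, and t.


Euclidean algorithm on (574, 326) — divide until remainder is 0:
  574 = 1 · 326 + 248
  326 = 1 · 248 + 78
  248 = 3 · 78 + 14
  78 = 5 · 14 + 8
  14 = 1 · 8 + 6
  8 = 1 · 6 + 2
  6 = 3 · 2 + 0
gcd(574, 326) = 2.
Track Bezout coefficients alongside the remainders: start with r₀ = 574 = a·1 + b·0 (s = 1, t = 0) and r₁ = 326 = a·0 + b·1 (s = 0, t = 1); each new remainder r_{k+1} = r_{k-1} − q_k·r_k inherits s_{k+1} = s_{k-1} − q_k·s_k, t_{k+1} = t_{k-1} − q_k·t_k, so r_k = a·s_k + b·t_k at every step:
  q = 1: r = 248, s = 1 − 1·0 = 1, t = 0 − 1·1 = -1  (check: 574·1 + 326·(-1) = 248)
  q = 1: r = 78, s = 0 − 1·1 = -1, t = 1 − 1·(-1) = 2  (check: 574·(-1) + 326·2 = 78)
  q = 3: r = 14, s = 1 − 3·(-1) = 4, t = -1 − 3·2 = -7  (check: 574·4 + 326·(-7) = 14)
  q = 5: r = 8, s = -1 − 5·4 = -21, t = 2 − 5·(-7) = 37  (check: 574·(-21) + 326·37 = 8)
  q = 1: r = 6, s = 4 − 1·(-21) = 25, t = -7 − 1·37 = -44  (check: 574·25 + 326·(-44) = 6)
  q = 1: r = 2, s = -21 − 1·25 = -46, t = 37 − 1·(-44) = 81  (check: 574·(-46) + 326·81 = 2)
The row with r = 2 (the gcd) gives the Bezout coefficients s = -46, t = 81.
Result: 574 · (-46) + 326 · (81) = 2.

gcd(574, 326) = 2; s = -46, t = 81 (check: 574·(-46) + 326·81 = 2).


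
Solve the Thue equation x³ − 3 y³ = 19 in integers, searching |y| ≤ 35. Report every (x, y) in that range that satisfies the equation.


The equation is x³ - 3y³ = 19. For fixed y, x³ = 3·y³ + 19, so a solution requires the RHS to be a perfect cube.
Strategy: iterate y from -35 to 35, compute RHS = 3·y³ + 19, and check whether it is a (positive or negative) perfect cube.
Check small values of y:
  y = 0: RHS = 19 is not a perfect cube.
  y = 1: RHS = 22 is not a perfect cube.
  y = -1: RHS = 16 is not a perfect cube.
  y = 2: RHS = 43 is not a perfect cube.
  y = -2: RHS = -5 is not a perfect cube.
  y = 3: RHS = 100 is not a perfect cube.
  y = -3: RHS = -62 is not a perfect cube.
Continuing the search up to |y| = 35 finds no solutions either.
No (x, y) in the scanned range satisfies the equation.

No integer solutions with |y| ≤ 35.


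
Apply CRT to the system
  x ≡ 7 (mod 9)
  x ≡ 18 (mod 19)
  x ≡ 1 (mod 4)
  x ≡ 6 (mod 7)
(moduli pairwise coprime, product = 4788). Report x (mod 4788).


Product of moduli M = 9 · 19 · 4 · 7 = 4788.
Merge one congruence at a time:
  Start: x ≡ 7 (mod 9).
  Combine with x ≡ 18 (mod 19); new modulus lcm = 171.
    Write x = 7 + 9·t and substitute into x ≡ 18 (mod 19): 9·t ≡ 18 − 7 = 11 (mod 19).
    The inverse of 9 mod 19 is 17 (since 9·17 = 153 = 8·19 + 1), so t ≡ 17·11 = 187 ≡ 16 (mod 19).
    Then x = 7 + 9·16 = 151, valid modulo lcm(9, 19) = 171: x ≡ 151 (mod 171).
  Combine with x ≡ 1 (mod 4); new modulus lcm = 684.
    Write x = 151 + 171·t and substitute into x ≡ 1 (mod 4): 171·t ≡ 1 − 151 = -150 (mod 4).
    Reduce coefficients mod 4: 3·t ≡ 2 (mod 4).
    The inverse of 3 mod 4 is 3 (since 3·3 = 9 = 2·4 + 1), so t ≡ 3·2 = 6 ≡ 2 (mod 4).
    Then x = 151 + 171·2 = 493, valid modulo lcm(171, 4) = 684: x ≡ 493 (mod 684).
  Combine with x ≡ 6 (mod 7); new modulus lcm = 4788.
    Write x = 493 + 684·t and substitute into x ≡ 6 (mod 7): 684·t ≡ 6 − 493 = -487 (mod 7).
    Reduce coefficients mod 7: 5·t ≡ 3 (mod 7).
    The inverse of 5 mod 7 is 3 (since 5·3 = 15 = 2·7 + 1), so t ≡ 3·3 = 9 ≡ 2 (mod 7).
    Then x = 493 + 684·2 = 1861, valid modulo lcm(684, 7) = 4788: x ≡ 1861 (mod 4788).
Verify against each original: 1861 mod 9 = 7, 1861 mod 19 = 18, 1861 mod 4 = 1, 1861 mod 7 = 6.

x ≡ 1861 (mod 4788).


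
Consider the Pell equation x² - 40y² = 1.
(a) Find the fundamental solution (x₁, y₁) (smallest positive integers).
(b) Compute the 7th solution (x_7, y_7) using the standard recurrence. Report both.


Step 1: Find the fundamental solution (x₁, y₁) of x² - 40y² = 1.
  Expand √40 as a continued fraction. a₀ = ⌊√40⌋ = 6; iterate m_{k+1} = d_k·a_k − m_k, d_{k+1} = (40 − m_{k+1}²)/d_k, a_{k+1} = ⌊(a₀ + m_{k+1})/d_{k+1}⌋ (starting m₀ = 0, d₀ = 1), with convergents p_k = a_k·p_{k-1} + p_{k-2}, q_k = a_k·q_{k-1} + q_{k-2} (p₋₁ = 1, q₋₁ = 0):
  k = 0: a₀ = 6; p₀/q₀ = 6/1; p₀² − 40·q₀² = 36 − 40 = -4.
  k = 1: m = 6, d = 4, a = ⌊(6 + 6)/4⌋ = 3; p/q = (3·6 + 1)/(3·1 + 0) = 19/3; p² − 40·q² = 361 − 360 = 1.
  The first convergent with p² − 40·q² = 1 gives the fundamental solution (x₁, y₁) = (19, 3).
Step 2: Apply the recurrence (x_{n+1}, y_{n+1}) = (x₁x_n + 40y₁y_n, x₁y_n + y₁x_n) repeatedly.
  From (x_1, y_1) = (19, 3): x_2 = 19·19 + 40·3·3 = 721; y_2 = 19·3 + 3·19 = 114.
  From (x_2, y_2) = (721, 114): x_3 = 19·721 + 40·3·114 = 27379; y_3 = 19·114 + 3·721 = 4329.
  From (x_3, y_3) = (27379, 4329): x_4 = 19·27379 + 40·3·4329 = 1039681; y_4 = 19·4329 + 3·27379 = 164388.
  From (x_4, y_4) = (1039681, 164388): x_5 = 19·1039681 + 40·3·164388 = 39480499; y_5 = 19·164388 + 3·1039681 = 6242415.
  From (x_5, y_5) = (39480499, 6242415): x_6 = 19·39480499 + 40·3·6242415 = 1499219281; y_6 = 19·6242415 + 3·39480499 = 237047382.
  From (x_6, y_6) = (1499219281, 237047382): x_7 = 19·1499219281 + 40·3·237047382 = 56930852179; y_7 = 19·237047382 + 3·1499219281 = 9001558101.
Step 3: Verify x_7² - 40·y_7² = 3241121929827149048041 - 3241121929827149048040 = 1 (should be 1). ✓

(x_1, y_1) = (19, 3); (x_7, y_7) = (56930852179, 9001558101).


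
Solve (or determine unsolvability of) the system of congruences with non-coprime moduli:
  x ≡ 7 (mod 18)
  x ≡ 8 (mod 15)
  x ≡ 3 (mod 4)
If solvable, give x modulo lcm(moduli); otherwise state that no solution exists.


Moduli 18, 15, 4 are not pairwise coprime, so CRT works modulo lcm(m_i) when all pairwise compatibility conditions hold.
Pairwise compatibility: gcd(m_i, m_j) must divide a_i - a_j for every pair.
Merge one congruence at a time:
  Start: x ≡ 7 (mod 18).
  Combine with x ≡ 8 (mod 15): gcd(18, 15) = 3, and 8 - 7 = 1 is NOT divisible by 3.
    ⇒ system is inconsistent (no integer solution).

No solution (the system is inconsistent).


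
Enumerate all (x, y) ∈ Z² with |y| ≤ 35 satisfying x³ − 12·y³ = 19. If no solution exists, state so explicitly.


The equation is x³ - 12y³ = 19. For fixed y, x³ = 12·y³ + 19, so a solution requires the RHS to be a perfect cube.
Strategy: iterate y from -35 to 35, compute RHS = 12·y³ + 19, and check whether it is a (positive or negative) perfect cube.
Check small values of y:
  y = 0: RHS = 19 is not a perfect cube.
  y = 1: RHS = 31 is not a perfect cube.
  y = -1: RHS = 7 is not a perfect cube.
  y = 2: RHS = 115 is not a perfect cube.
  y = -2: RHS = -77 is not a perfect cube.
  y = 3: RHS = 343 = (7)³ ⇒ x = 7 works.
  y = -3: RHS = -305 is not a perfect cube.
Continuing the search up to |y| = 35 finds no further solutions beyond those listed.
Collected solutions: (7, 3).

Solutions (with |y| ≤ 35): (7, 3).


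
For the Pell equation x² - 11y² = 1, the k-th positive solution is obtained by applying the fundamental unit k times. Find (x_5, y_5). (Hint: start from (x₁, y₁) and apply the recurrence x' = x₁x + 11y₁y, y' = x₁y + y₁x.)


Step 1: Find the fundamental solution (x₁, y₁) of x² - 11y² = 1.
  Expand √11 as a continued fraction. a₀ = ⌊√11⌋ = 3; iterate m_{k+1} = d_k·a_k − m_k, d_{k+1} = (11 − m_{k+1}²)/d_k, a_{k+1} = ⌊(a₀ + m_{k+1})/d_{k+1}⌋ (starting m₀ = 0, d₀ = 1), with convergents p_k = a_k·p_{k-1} + p_{k-2}, q_k = a_k·q_{k-1} + q_{k-2} (p₋₁ = 1, q₋₁ = 0):
  k = 0: a₀ = 3; p₀/q₀ = 3/1; p₀² − 11·q₀² = 9 − 11 = -2.
  k = 1: m = 3, d = 2, a = ⌊(3 + 3)/2⌋ = 3; p/q = (3·3 + 1)/(3·1 + 0) = 10/3; p² − 11·q² = 100 − 99 = 1.
  The first convergent with p² − 11·q² = 1 gives the fundamental solution (x₁, y₁) = (10, 3).
Step 2: Apply the recurrence (x_{n+1}, y_{n+1}) = (x₁x_n + 11y₁y_n, x₁y_n + y₁x_n) repeatedly.
  From (x_1, y_1) = (10, 3): x_2 = 10·10 + 11·3·3 = 199; y_2 = 10·3 + 3·10 = 60.
  From (x_2, y_2) = (199, 60): x_3 = 10·199 + 11·3·60 = 3970; y_3 = 10·60 + 3·199 = 1197.
  From (x_3, y_3) = (3970, 1197): x_4 = 10·3970 + 11·3·1197 = 79201; y_4 = 10·1197 + 3·3970 = 23880.
  From (x_4, y_4) = (79201, 23880): x_5 = 10·79201 + 11·3·23880 = 1580050; y_5 = 10·23880 + 3·79201 = 476403.
Step 3: Verify x_5² - 11·y_5² = 2496558002500 - 2496558002499 = 1 (should be 1). ✓

(x_1, y_1) = (10, 3); (x_5, y_5) = (1580050, 476403).


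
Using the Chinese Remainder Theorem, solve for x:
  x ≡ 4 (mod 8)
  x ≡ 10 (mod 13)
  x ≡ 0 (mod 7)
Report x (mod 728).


Moduli 8, 13, 7 are pairwise coprime; by CRT there is a unique solution modulo M = 8 · 13 · 7 = 728.
Solve pairwise, accumulating the modulus:
  Start with x ≡ 4 (mod 8).
  Combine with x ≡ 10 (mod 13): since gcd(8, 13) = 1, we get a unique residue mod 104.
    Write x = 4 + 8·t and substitute into x ≡ 10 (mod 13): 8·t ≡ 10 − 4 = 6 (mod 13).
    The inverse of 8 mod 13 is 5 (since 8·5 = 40 = 3·13 + 1), so t ≡ 5·6 = 30 ≡ 4 (mod 13).
    Then x = 4 + 8·4 = 36, valid modulo lcm(8, 13) = 104: x ≡ 36 (mod 104).
  Combine with x ≡ 0 (mod 7): since gcd(104, 7) = 1, we get a unique residue mod 728.
    Write x = 36 + 104·t and substitute into x ≡ 0 (mod 7): 104·t ≡ 0 − 36 = -36 (mod 7).
    Reduce coefficients mod 7: 6·t ≡ 6 (mod 7).
    The inverse of 6 mod 7 is 6 (since 6·6 = 36 = 5·7 + 1), so t ≡ 6·6 = 36 ≡ 1 (mod 7).
    Then x = 36 + 104·1 = 140, valid modulo lcm(104, 7) = 728: x ≡ 140 (mod 728).
Verify: 140 mod 8 = 4 ✓, 140 mod 13 = 10 ✓, 140 mod 7 = 0 ✓.

x ≡ 140 (mod 728).


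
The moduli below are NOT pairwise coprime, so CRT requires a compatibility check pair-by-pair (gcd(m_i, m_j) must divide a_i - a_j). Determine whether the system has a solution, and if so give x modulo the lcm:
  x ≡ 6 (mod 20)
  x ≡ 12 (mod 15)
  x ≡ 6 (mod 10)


Moduli 20, 15, 10 are not pairwise coprime, so CRT works modulo lcm(m_i) when all pairwise compatibility conditions hold.
Pairwise compatibility: gcd(m_i, m_j) must divide a_i - a_j for every pair.
Merge one congruence at a time:
  Start: x ≡ 6 (mod 20).
  Combine with x ≡ 12 (mod 15): gcd(20, 15) = 5, and 12 - 6 = 6 is NOT divisible by 5.
    ⇒ system is inconsistent (no integer solution).

No solution (the system is inconsistent).


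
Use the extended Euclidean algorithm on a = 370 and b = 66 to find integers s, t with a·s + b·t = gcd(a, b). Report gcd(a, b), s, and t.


Euclidean algorithm on (370, 66) — divide until remainder is 0:
  370 = 5 · 66 + 40
  66 = 1 · 40 + 26
  40 = 1 · 26 + 14
  26 = 1 · 14 + 12
  14 = 1 · 12 + 2
  12 = 6 · 2 + 0
gcd(370, 66) = 2.
Track Bezout coefficients alongside the remainders: start with r₀ = 370 = a·1 + b·0 (s = 1, t = 0) and r₁ = 66 = a·0 + b·1 (s = 0, t = 1); each new remainder r_{k+1} = r_{k-1} − q_k·r_k inherits s_{k+1} = s_{k-1} − q_k·s_k, t_{k+1} = t_{k-1} − q_k·t_k, so r_k = a·s_k + b·t_k at every step:
  q = 5: r = 40, s = 1 − 5·0 = 1, t = 0 − 5·1 = -5  (check: 370·1 + 66·(-5) = 40)
  q = 1: r = 26, s = 0 − 1·1 = -1, t = 1 − 1·(-5) = 6  (check: 370·(-1) + 66·6 = 26)
  q = 1: r = 14, s = 1 − 1·(-1) = 2, t = -5 − 1·6 = -11  (check: 370·2 + 66·(-11) = 14)
  q = 1: r = 12, s = -1 − 1·2 = -3, t = 6 − 1·(-11) = 17  (check: 370·(-3) + 66·17 = 12)
  q = 1: r = 2, s = 2 − 1·(-3) = 5, t = -11 − 1·17 = -28  (check: 370·5 + 66·(-28) = 2)
The row with r = 2 (the gcd) gives the Bezout coefficients s = 5, t = -28.
Result: 370 · (5) + 66 · (-28) = 2.

gcd(370, 66) = 2; s = 5, t = -28 (check: 370·5 + 66·(-28) = 2).


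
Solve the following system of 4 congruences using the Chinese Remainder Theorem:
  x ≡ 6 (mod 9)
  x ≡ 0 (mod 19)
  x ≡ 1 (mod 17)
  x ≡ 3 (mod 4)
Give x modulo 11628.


Product of moduli M = 9 · 19 · 17 · 4 = 11628.
Merge one congruence at a time:
  Start: x ≡ 6 (mod 9).
  Combine with x ≡ 0 (mod 19); new modulus lcm = 171.
    Write x = 6 + 9·t and substitute into x ≡ 0 (mod 19): 9·t ≡ 0 − 6 = -6 (mod 19).
    Reduce coefficients mod 19: 9·t ≡ 13 (mod 19).
    The inverse of 9 mod 19 is 17 (since 9·17 = 153 = 8·19 + 1), so t ≡ 17·13 = 221 ≡ 12 (mod 19).
    Then x = 6 + 9·12 = 114, valid modulo lcm(9, 19) = 171: x ≡ 114 (mod 171).
  Combine with x ≡ 1 (mod 17); new modulus lcm = 2907.
    Write x = 114 + 171·t and substitute into x ≡ 1 (mod 17): 171·t ≡ 1 − 114 = -113 (mod 17).
    Reduce coefficients mod 17: 1·t ≡ 6 (mod 17).
    So t ≡ 6 (mod 17).
    Then x = 114 + 171·6 = 1140, valid modulo lcm(171, 17) = 2907: x ≡ 1140 (mod 2907).
  Combine with x ≡ 3 (mod 4); new modulus lcm = 11628.
    Write x = 1140 + 2907·t and substitute into x ≡ 3 (mod 4): 2907·t ≡ 3 − 1140 = -1137 (mod 4).
    Reduce coefficients mod 4: 3·t ≡ 3 (mod 4).
    The inverse of 3 mod 4 is 3 (since 3·3 = 9 = 2·4 + 1), so t ≡ 3·3 = 9 ≡ 1 (mod 4).
    Then x = 1140 + 2907·1 = 4047, valid modulo lcm(2907, 4) = 11628: x ≡ 4047 (mod 11628).
Verify against each original: 4047 mod 9 = 6, 4047 mod 19 = 0, 4047 mod 17 = 1, 4047 mod 4 = 3.

x ≡ 4047 (mod 11628).


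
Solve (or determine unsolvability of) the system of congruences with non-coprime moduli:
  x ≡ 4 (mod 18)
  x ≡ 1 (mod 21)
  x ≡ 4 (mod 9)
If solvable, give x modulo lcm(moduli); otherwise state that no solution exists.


Moduli 18, 21, 9 are not pairwise coprime, so CRT works modulo lcm(m_i) when all pairwise compatibility conditions hold.
Pairwise compatibility: gcd(m_i, m_j) must divide a_i - a_j for every pair.
Merge one congruence at a time:
  Start: x ≡ 4 (mod 18).
  Combine with x ≡ 1 (mod 21): gcd(18, 21) = 3; 1 - 4 = -3, which IS divisible by 3, so compatible.
    Write x = 4 + 18·t and substitute into x ≡ 1 (mod 21): 18·t ≡ 1 − 4 = -3 (mod 21).
    Divide the congruence (and modulus) by g = 3: 6·t ≡ -1 (mod 7).
    Reduce coefficients mod 7: 6·t ≡ 6 (mod 7).
    The inverse of 6 mod 7 is 6 (since 6·6 = 36 = 5·7 + 1), so t ≡ 6·6 = 36 ≡ 1 (mod 7).
    Then x = 4 + 18·1 = 22, valid modulo lcm(18, 21) = 126: x ≡ 22 (mod 126).
  Combine with x ≡ 4 (mod 9): gcd(126, 9) = 9; 4 - 22 = -18, which IS divisible by 9, so compatible.
    Write x = 22 + 126·t and substitute into x ≡ 4 (mod 9): 126·t ≡ 4 − 22 = -18 (mod 9).
    Divide the congruence (and modulus) by g = 9: 14·t ≡ -2 (mod 1).
    Modulo 1 every t works; take t = 0.
    Then x = 22 + 126·0 = 22, valid modulo lcm(126, 9) = 126: x ≡ 22 (mod 126).
Verify: 22 mod 18 = 4, 22 mod 21 = 1, 22 mod 9 = 4.

x ≡ 22 (mod 126).


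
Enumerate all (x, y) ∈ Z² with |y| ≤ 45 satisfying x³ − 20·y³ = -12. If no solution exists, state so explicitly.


The equation is x³ - 20y³ = -12. For fixed y, x³ = 20·y³ − 12, so a solution requires the RHS to be a perfect cube.
Strategy: iterate y from -45 to 45, compute RHS = 20·y³ − 12, and check whether it is a (positive or negative) perfect cube.
Check small values of y:
  y = 0: RHS = -12 is not a perfect cube.
  y = 1: RHS = 8 = (2)³ ⇒ x = 2 works.
  y = -1: RHS = -32 is not a perfect cube.
  y = 2: RHS = 148 is not a perfect cube.
  y = -2: RHS = -172 is not a perfect cube.
  y = 3: RHS = 528 is not a perfect cube.
  y = -3: RHS = -552 is not a perfect cube.
Continuing the search up to |y| = 45 finds no further solutions beyond those listed.
Collected solutions: (2, 1).

Solutions (with |y| ≤ 45): (2, 1).


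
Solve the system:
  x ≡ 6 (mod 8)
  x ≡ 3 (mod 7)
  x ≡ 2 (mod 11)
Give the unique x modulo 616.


Moduli 8, 7, 11 are pairwise coprime; by CRT there is a unique solution modulo M = 8 · 7 · 11 = 616.
Solve pairwise, accumulating the modulus:
  Start with x ≡ 6 (mod 8).
  Combine with x ≡ 3 (mod 7): since gcd(8, 7) = 1, we get a unique residue mod 56.
    Write x = 6 + 8·t and substitute into x ≡ 3 (mod 7): 8·t ≡ 3 − 6 = -3 (mod 7).
    Reduce coefficients mod 7: 1·t ≡ 4 (mod 7).
    So t ≡ 4 (mod 7).
    Then x = 6 + 8·4 = 38, valid modulo lcm(8, 7) = 56: x ≡ 38 (mod 56).
  Combine with x ≡ 2 (mod 11): since gcd(56, 11) = 1, we get a unique residue mod 616.
    Write x = 38 + 56·t and substitute into x ≡ 2 (mod 11): 56·t ≡ 2 − 38 = -36 (mod 11).
    Reduce coefficients mod 11: 1·t ≡ 8 (mod 11).
    So t ≡ 8 (mod 11).
    Then x = 38 + 56·8 = 486, valid modulo lcm(56, 11) = 616: x ≡ 486 (mod 616).
Verify: 486 mod 8 = 6 ✓, 486 mod 7 = 3 ✓, 486 mod 11 = 2 ✓.

x ≡ 486 (mod 616).


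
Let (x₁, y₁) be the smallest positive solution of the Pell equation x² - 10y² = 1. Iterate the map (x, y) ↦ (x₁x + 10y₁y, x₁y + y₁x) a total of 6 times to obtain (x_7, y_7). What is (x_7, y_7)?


Step 1: Find the fundamental solution (x₁, y₁) of x² - 10y² = 1.
  Expand √10 as a continued fraction. a₀ = ⌊√10⌋ = 3; iterate m_{k+1} = d_k·a_k − m_k, d_{k+1} = (10 − m_{k+1}²)/d_k, a_{k+1} = ⌊(a₀ + m_{k+1})/d_{k+1}⌋ (starting m₀ = 0, d₀ = 1), with convergents p_k = a_k·p_{k-1} + p_{k-2}, q_k = a_k·q_{k-1} + q_{k-2} (p₋₁ = 1, q₋₁ = 0):
  k = 0: a₀ = 3; p₀/q₀ = 3/1; p₀² − 10·q₀² = 9 − 10 = -1.
  k = 1: m = 3, d = 1, a = ⌊(3 + 3)/1⌋ = 6; p/q = (6·3 + 1)/(6·1 + 0) = 19/6; p² − 10·q² = 361 − 360 = 1.
  The first convergent with p² − 10·q² = 1 gives the fundamental solution (x₁, y₁) = (19, 6).
Step 2: Apply the recurrence (x_{n+1}, y_{n+1}) = (x₁x_n + 10y₁y_n, x₁y_n + y₁x_n) repeatedly.
  From (x_1, y_1) = (19, 6): x_2 = 19·19 + 10·6·6 = 721; y_2 = 19·6 + 6·19 = 228.
  From (x_2, y_2) = (721, 228): x_3 = 19·721 + 10·6·228 = 27379; y_3 = 19·228 + 6·721 = 8658.
  From (x_3, y_3) = (27379, 8658): x_4 = 19·27379 + 10·6·8658 = 1039681; y_4 = 19·8658 + 6·27379 = 328776.
  From (x_4, y_4) = (1039681, 328776): x_5 = 19·1039681 + 10·6·328776 = 39480499; y_5 = 19·328776 + 6·1039681 = 12484830.
  From (x_5, y_5) = (39480499, 12484830): x_6 = 19·39480499 + 10·6·12484830 = 1499219281; y_6 = 19·12484830 + 6·39480499 = 474094764.
  From (x_6, y_6) = (1499219281, 474094764): x_7 = 19·1499219281 + 10·6·474094764 = 56930852179; y_7 = 19·474094764 + 6·1499219281 = 18003116202.
Step 3: Verify x_7² - 10·y_7² = 3241121929827149048041 - 3241121929827149048040 = 1 (should be 1). ✓

(x_1, y_1) = (19, 6); (x_7, y_7) = (56930852179, 18003116202).


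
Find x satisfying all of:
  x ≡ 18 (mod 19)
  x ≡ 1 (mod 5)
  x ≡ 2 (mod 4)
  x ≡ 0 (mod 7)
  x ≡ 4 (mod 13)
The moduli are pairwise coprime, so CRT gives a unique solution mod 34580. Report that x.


Product of moduli M = 19 · 5 · 4 · 7 · 13 = 34580.
Merge one congruence at a time:
  Start: x ≡ 18 (mod 19).
  Combine with x ≡ 1 (mod 5); new modulus lcm = 95.
    Write x = 18 + 19·t and substitute into x ≡ 1 (mod 5): 19·t ≡ 1 − 18 = -17 (mod 5).
    Reduce coefficients mod 5: 4·t ≡ 3 (mod 5).
    The inverse of 4 mod 5 is 4 (since 4·4 = 16 = 3·5 + 1), so t ≡ 4·3 = 12 ≡ 2 (mod 5).
    Then x = 18 + 19·2 = 56, valid modulo lcm(19, 5) = 95: x ≡ 56 (mod 95).
  Combine with x ≡ 2 (mod 4); new modulus lcm = 380.
    Write x = 56 + 95·t and substitute into x ≡ 2 (mod 4): 95·t ≡ 2 − 56 = -54 (mod 4).
    Reduce coefficients mod 4: 3·t ≡ 2 (mod 4).
    The inverse of 3 mod 4 is 3 (since 3·3 = 9 = 2·4 + 1), so t ≡ 3·2 = 6 ≡ 2 (mod 4).
    Then x = 56 + 95·2 = 246, valid modulo lcm(95, 4) = 380: x ≡ 246 (mod 380).
  Combine with x ≡ 0 (mod 7); new modulus lcm = 2660.
    Write x = 246 + 380·t and substitute into x ≡ 0 (mod 7): 380·t ≡ 0 − 246 = -246 (mod 7).
    Reduce coefficients mod 7: 2·t ≡ 6 (mod 7).
    The inverse of 2 mod 7 is 4 (since 2·4 = 8 = 1·7 + 1), so t ≡ 4·6 = 24 ≡ 3 (mod 7).
    Then x = 246 + 380·3 = 1386, valid modulo lcm(380, 7) = 2660: x ≡ 1386 (mod 2660).
  Combine with x ≡ 4 (mod 13); new modulus lcm = 34580.
    Write x = 1386 + 2660·t and substitute into x ≡ 4 (mod 13): 2660·t ≡ 4 − 1386 = -1382 (mod 13).
    Reduce coefficients mod 13: 8·t ≡ 9 (mod 13).
    The inverse of 8 mod 13 is 5 (since 8·5 = 40 = 3·13 + 1), so t ≡ 5·9 = 45 ≡ 6 (mod 13).
    Then x = 1386 + 2660·6 = 17346, valid modulo lcm(2660, 13) = 34580: x ≡ 17346 (mod 34580).
Verify against each original: 17346 mod 19 = 18, 17346 mod 5 = 1, 17346 mod 4 = 2, 17346 mod 7 = 0, 17346 mod 13 = 4.

x ≡ 17346 (mod 34580).
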